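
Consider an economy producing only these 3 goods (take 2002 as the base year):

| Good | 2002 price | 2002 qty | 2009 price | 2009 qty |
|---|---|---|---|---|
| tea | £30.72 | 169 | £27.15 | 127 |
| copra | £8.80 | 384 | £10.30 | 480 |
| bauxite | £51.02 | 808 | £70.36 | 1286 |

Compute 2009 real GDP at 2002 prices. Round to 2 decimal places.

Real GDP 2009 = Σ (p_2002 × q_2009) = 30.72·127 + 8.80·480 + 51.02·1286 = 73737.16.

£73737.16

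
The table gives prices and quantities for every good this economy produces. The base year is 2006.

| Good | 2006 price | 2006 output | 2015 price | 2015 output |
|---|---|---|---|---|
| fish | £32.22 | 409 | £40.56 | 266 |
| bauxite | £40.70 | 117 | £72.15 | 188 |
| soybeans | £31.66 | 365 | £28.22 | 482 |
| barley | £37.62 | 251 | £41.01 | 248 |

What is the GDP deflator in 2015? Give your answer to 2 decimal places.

Nominal GDP 2015 = 40.56·266 + 72.15·188 + 28.22·482 + 41.01·248 = 48125.68.
Real GDP 2015 (at 2006 prices) = 32.22·266 + 40.70·188 + 31.66·482 + 37.62·248 = 40812.00.
Deflator = Nominal/Real × 100 = 48125.68/40812.00 × 100 = 117.920.

117.92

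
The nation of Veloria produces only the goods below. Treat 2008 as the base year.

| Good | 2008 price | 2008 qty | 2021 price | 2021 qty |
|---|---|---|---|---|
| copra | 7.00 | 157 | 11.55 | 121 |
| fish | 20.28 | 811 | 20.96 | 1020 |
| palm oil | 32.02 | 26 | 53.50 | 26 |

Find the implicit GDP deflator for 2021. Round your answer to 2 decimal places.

108.06

Nominal GDP 2021 = 11.55·121 + 20.96·1020 + 53.50·26 = 24167.75.
Real GDP 2021 (at 2008 prices) = 7.00·121 + 20.28·1020 + 32.02·26 = 22365.12.
Deflator = Nominal/Real × 100 = 24167.75/22365.12 × 100 = 108.060.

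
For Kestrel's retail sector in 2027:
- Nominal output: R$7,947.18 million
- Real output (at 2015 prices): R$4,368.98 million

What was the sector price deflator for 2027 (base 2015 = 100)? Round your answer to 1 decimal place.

sector price deflator = (Nominal / Real) × 100 = 7947.18 / 4368.98 × 100 = 181.90.

181.9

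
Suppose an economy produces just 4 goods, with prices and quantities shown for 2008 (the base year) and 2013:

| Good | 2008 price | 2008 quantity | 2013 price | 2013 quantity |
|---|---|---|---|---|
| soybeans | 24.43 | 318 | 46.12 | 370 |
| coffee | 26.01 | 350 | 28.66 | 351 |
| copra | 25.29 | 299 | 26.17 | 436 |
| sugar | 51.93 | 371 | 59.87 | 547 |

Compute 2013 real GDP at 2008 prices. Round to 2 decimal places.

Real GDP 2013 = Σ (p_2008 × q_2013) = 24.43·370 + 26.01·351 + 25.29·436 + 51.93·547 = 57600.76.

57600.76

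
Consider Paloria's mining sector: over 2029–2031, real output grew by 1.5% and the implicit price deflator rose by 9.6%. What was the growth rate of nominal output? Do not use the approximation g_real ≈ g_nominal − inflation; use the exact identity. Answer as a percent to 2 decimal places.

(1 + g_nom) = (1 + g_real)(1 + π) = 1.0150 × 1.0960 = 1.11244.

11.24%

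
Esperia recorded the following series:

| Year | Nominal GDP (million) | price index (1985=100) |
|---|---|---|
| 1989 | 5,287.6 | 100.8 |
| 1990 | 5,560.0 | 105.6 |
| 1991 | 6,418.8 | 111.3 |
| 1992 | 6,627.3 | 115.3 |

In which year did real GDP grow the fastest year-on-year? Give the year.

1991

1990: real = 5560.0/1.056 = 5265.15; growth vs 1989 (5245.63) = 0.37%.
1991: real = 6418.8/1.113 = 5767.12; growth vs 1990 (5265.15) = 9.53%.
1992: real = 6627.3/1.153 = 5747.88; growth vs 1991 (5767.12) = -0.33%.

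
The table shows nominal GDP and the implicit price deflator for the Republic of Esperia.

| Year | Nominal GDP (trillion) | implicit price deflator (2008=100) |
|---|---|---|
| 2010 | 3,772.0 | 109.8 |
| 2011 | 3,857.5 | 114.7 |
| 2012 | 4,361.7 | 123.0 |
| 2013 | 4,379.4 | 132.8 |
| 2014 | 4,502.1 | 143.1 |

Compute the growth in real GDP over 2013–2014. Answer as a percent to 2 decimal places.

-4.60%

Real GDP 2013 = 4379.4/1.328 = 3297.74.
Real GDP 2014 = 4502.1/1.431 = 3146.12.
Change = 3146.12/3297.74 − 1 = -0.0460.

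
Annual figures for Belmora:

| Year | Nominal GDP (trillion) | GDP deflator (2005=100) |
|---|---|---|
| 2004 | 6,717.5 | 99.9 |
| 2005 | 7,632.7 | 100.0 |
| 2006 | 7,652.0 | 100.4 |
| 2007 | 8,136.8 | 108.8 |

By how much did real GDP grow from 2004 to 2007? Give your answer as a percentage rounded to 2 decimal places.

11.22%

Real GDP 2004 = 6717.5/0.999 = 6724.22.
Real GDP 2007 = 8136.8/1.088 = 7478.68.
Change = 7478.68/6724.22 − 1 = 0.1122.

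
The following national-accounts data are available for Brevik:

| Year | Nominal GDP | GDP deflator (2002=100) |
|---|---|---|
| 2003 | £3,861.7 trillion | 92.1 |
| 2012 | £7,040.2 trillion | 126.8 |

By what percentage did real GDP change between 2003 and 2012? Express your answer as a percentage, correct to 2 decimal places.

Deflate each year: 2003 → 3861.7/0.921 = 4192.94; 2012 → 7040.2/1.268 = 5552.21.
So real GDP changed by 5552.21/4192.94 − 1 = 0.3242, i.e. 32.42%.

32.42%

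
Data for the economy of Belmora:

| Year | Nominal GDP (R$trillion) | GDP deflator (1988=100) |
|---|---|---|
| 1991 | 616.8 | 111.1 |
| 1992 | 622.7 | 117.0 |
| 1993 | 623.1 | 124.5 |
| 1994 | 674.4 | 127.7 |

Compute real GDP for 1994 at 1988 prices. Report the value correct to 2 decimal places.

Real GDP 1994 = 674.4 / 1.277 = 528.11.

R$528.11 trillion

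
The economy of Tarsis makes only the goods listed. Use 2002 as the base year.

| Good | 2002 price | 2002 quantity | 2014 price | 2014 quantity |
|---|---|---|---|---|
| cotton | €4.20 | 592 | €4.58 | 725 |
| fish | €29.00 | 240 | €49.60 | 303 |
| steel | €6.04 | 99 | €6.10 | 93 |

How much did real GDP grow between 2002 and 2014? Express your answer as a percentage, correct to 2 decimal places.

Real GDP 2002 = Nominal GDP 2002 = 4.20·592 + 29.00·240 + 6.04·99 = 10044.36.
Real GDP 2014 (at 2002 prices) = 4.20·725 + 29.00·303 + 6.04·93 = 12393.72.
Real growth = 12393.72/10044.36 − 1 = 0.2339.

23.39%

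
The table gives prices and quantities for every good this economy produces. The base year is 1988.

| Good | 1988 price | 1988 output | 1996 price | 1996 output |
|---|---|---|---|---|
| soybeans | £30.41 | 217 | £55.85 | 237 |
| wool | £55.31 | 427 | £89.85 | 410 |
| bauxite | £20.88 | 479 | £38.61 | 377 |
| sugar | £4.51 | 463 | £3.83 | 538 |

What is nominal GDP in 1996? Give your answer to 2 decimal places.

£66691.46

Nominal GDP 1996 = Σ (p_1996 × q_1996) = 55.85·237 + 89.85·410 + 38.61·377 + 3.83·538 = 66691.46.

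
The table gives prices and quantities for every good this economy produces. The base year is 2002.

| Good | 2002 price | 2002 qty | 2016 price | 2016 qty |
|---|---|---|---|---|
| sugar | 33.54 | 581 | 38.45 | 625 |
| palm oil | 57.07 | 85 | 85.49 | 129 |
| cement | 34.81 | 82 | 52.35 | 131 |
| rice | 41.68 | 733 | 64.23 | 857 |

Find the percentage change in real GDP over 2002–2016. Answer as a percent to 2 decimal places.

18.81%

Real GDP 2002 = Nominal GDP 2002 = 33.54·581 + 57.07·85 + 34.81·82 + 41.68·733 = 57743.55.
Real GDP 2016 (at 2002 prices) = 33.54·625 + 57.07·129 + 34.81·131 + 41.68·857 = 68604.40.
Real growth = 68604.40/57743.55 − 1 = 0.1881.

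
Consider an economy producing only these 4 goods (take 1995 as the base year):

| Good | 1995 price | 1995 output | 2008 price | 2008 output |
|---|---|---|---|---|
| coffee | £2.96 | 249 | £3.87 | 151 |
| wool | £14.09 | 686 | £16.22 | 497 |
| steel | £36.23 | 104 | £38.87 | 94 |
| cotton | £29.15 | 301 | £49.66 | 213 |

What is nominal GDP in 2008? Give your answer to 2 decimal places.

£22877.07

Nominal GDP 2008 = Σ (p_2008 × q_2008) = 3.87·151 + 16.22·497 + 38.87·94 + 49.66·213 = 22877.07.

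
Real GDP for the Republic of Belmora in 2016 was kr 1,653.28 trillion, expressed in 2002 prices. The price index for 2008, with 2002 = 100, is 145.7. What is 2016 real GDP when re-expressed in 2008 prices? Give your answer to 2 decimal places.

kr 2,408.83 trillion

Real GDP in 2008 prices = Real GDP in 2002 prices × (P_2008/P_2002) = 1653.28 × 1.457 = 2408.83.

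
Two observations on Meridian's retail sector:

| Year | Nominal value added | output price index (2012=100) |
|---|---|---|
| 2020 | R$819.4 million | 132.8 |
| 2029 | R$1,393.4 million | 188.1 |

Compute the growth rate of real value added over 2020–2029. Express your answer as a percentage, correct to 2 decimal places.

Real value added 2020 = 819.4 / 1.328 = 617.02.
Real value added 2029 = 1393.4 / 1.881 = 740.78.
Real growth = 740.78 / 617.02 − 1 = 0.2006.

20.06%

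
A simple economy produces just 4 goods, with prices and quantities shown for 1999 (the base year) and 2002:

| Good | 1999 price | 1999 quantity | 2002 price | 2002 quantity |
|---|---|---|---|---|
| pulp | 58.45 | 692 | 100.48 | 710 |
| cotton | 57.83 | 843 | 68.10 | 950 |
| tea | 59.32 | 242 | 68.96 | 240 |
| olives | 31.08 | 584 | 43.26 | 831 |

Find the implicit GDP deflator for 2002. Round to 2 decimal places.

138.12

Nominal GDP 2002 = 100.48·710 + 68.10·950 + 68.96·240 + 43.26·831 = 188535.26.
Real GDP 2002 (at 1999 prices) = 58.45·710 + 57.83·950 + 59.32·240 + 31.08·831 = 136502.28.
Deflator = Nominal/Real × 100 = 188535.26/136502.28 × 100 = 138.119.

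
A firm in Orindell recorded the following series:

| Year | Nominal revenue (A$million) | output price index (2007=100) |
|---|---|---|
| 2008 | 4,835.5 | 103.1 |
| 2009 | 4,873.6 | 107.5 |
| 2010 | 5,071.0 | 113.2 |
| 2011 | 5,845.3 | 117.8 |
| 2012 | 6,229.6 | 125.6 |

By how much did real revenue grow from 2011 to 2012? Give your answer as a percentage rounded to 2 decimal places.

-0.04%

Real revenue 2011 = 5845.3/1.178 = 4962.05.
Real revenue 2012 = 6229.6/1.256 = 4959.87.
Change = 4959.87/4962.05 − 1 = -0.0004.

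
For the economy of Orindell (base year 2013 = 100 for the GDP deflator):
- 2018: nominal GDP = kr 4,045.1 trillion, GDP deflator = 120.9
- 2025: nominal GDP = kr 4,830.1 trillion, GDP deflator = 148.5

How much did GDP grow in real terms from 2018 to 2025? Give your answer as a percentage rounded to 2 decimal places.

-2.79%

Real GDP 2018 = 4045.1 / 1.209 = 3345.82.
Real GDP 2025 = 4830.1 / 1.485 = 3252.59.
Real growth = 3252.59 / 3345.82 − 1 = -0.0279.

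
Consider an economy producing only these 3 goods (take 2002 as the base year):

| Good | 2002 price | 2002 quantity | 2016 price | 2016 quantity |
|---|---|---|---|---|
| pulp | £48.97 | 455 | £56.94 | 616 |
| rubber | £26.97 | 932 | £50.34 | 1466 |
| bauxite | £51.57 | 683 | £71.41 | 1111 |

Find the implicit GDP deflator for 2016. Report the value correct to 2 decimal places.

Nominal GDP 2016 = 56.94·616 + 50.34·1466 + 71.41·1111 = 188209.99.
Real GDP 2016 (at 2002 prices) = 48.97·616 + 26.97·1466 + 51.57·1111 = 126997.81.
Deflator = Nominal/Real × 100 = 188209.99/126997.81 × 100 = 148.199.

148.20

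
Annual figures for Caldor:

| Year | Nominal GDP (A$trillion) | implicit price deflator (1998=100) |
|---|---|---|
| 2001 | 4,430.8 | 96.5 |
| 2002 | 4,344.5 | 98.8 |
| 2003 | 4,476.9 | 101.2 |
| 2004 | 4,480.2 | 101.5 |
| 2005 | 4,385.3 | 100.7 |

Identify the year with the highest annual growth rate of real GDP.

2003

2002: real = 4344.5/0.988 = 4397.27; growth vs 2001 (4591.50) = -4.23%.
2003: real = 4476.9/1.012 = 4423.81; growth vs 2002 (4397.27) = 0.60%.
2004: real = 4480.2/1.015 = 4413.99; growth vs 2003 (4423.81) = -0.22%.
2005: real = 4385.3/1.007 = 4354.82; growth vs 2004 (4413.99) = -1.34%.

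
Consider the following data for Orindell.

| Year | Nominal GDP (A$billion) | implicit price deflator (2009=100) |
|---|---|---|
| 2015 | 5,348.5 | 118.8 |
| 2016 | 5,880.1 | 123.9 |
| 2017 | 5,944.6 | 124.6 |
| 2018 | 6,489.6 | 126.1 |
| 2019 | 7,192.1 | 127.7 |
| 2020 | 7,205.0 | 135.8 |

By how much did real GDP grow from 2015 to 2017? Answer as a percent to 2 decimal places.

Real GDP 2015 = 5348.5/1.188 = 4502.10.
Real GDP 2017 = 5944.6/1.246 = 4770.95.
Change = 4770.95/4502.10 − 1 = 0.0597.

5.97%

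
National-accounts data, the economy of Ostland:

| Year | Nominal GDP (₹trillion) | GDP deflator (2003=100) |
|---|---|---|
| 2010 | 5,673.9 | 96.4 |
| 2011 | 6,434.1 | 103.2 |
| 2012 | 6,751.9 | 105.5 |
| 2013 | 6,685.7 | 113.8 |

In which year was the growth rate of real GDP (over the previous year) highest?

2011: real = 6434.1/1.032 = 6234.59; growth vs 2010 (5885.79) = 5.93%.
2012: real = 6751.9/1.055 = 6399.91; growth vs 2011 (6234.59) = 2.65%.
2013: real = 6685.7/1.138 = 5874.96; growth vs 2012 (6399.91) = -8.20%.

2011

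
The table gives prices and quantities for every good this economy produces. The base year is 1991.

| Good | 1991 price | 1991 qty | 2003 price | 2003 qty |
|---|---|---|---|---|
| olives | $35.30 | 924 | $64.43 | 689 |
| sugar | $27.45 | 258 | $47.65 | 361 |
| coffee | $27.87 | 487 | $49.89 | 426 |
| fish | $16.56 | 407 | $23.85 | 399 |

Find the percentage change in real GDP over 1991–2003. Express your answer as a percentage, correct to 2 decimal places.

Real GDP 1991 = Nominal GDP 1991 = 35.30·924 + 27.45·258 + 27.87·487 + 16.56·407 = 60011.91.
Real GDP 2003 (at 1991 prices) = 35.30·689 + 27.45·361 + 27.87·426 + 16.56·399 = 52711.21.
Real growth = 52711.21/60011.91 − 1 = -0.1217.

-12.17%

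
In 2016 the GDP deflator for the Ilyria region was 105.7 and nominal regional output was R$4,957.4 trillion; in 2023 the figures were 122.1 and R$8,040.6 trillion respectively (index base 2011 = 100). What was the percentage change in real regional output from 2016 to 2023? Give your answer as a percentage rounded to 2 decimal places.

Real regional output 2016 = 4957.4 / 1.057 = 4690.07.
Real regional output 2023 = 8040.6 / 1.221 = 6585.26.
Real growth = 6585.26 / 4690.07 − 1 = 0.4041.

40.41%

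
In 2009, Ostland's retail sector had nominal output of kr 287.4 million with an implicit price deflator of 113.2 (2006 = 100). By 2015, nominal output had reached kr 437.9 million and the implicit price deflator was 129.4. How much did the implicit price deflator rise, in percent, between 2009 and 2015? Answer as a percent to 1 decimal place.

14.3%

Price-level change = 129.4 / 113.2 − 1 = 0.1431.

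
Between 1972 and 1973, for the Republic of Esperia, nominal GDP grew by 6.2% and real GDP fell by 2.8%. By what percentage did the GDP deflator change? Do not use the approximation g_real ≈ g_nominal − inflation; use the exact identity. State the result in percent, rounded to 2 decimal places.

9.26%

(1 + g_nom) = (1 + g_real)(1 + π), so π = 1.0620 / 0.9720 − 1 = 0.09259.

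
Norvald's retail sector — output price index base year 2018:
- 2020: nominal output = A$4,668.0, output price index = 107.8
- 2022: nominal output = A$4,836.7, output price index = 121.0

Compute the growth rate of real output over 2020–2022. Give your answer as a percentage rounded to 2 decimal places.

Real output 2020 = 4668.0 / 1.078 = 4330.24.
Real output 2022 = 4836.7 / 1.210 = 3997.27.
Real growth = 3997.27 / 4330.24 − 1 = -0.0769.

-7.69%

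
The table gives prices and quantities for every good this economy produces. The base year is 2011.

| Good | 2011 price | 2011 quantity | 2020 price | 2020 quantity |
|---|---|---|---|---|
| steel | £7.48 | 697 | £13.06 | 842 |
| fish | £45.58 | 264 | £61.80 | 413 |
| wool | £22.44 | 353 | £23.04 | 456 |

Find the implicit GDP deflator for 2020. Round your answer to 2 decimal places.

Nominal GDP 2020 = 13.06·842 + 61.80·413 + 23.04·456 = 47026.16.
Real GDP 2020 (at 2011 prices) = 7.48·842 + 45.58·413 + 22.44·456 = 35355.34.
Deflator = Nominal/Real × 100 = 47026.16/35355.34 × 100 = 133.010.

133.01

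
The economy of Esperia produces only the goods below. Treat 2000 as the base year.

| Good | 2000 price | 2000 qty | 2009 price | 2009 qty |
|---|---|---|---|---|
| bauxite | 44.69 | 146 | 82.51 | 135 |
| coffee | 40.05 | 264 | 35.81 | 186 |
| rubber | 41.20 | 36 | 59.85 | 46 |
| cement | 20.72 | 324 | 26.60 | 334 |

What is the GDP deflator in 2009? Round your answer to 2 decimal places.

132.02

Nominal GDP 2009 = 82.51·135 + 35.81·186 + 59.85·46 + 26.60·334 = 29437.01.
Real GDP 2009 (at 2000 prices) = 44.69·135 + 40.05·186 + 41.20·46 + 20.72·334 = 22298.13.
Deflator = Nominal/Real × 100 = 29437.01/22298.13 × 100 = 132.016.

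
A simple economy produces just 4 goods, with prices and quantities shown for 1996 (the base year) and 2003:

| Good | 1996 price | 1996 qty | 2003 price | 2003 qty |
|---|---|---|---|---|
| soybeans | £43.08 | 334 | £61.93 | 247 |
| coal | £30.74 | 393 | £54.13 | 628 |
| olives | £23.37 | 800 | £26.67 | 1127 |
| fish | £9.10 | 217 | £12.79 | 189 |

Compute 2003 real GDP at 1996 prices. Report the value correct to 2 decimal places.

Real GDP 2003 = Σ (p_1996 × q_2003) = 43.08·247 + 30.74·628 + 23.37·1127 + 9.10·189 = 58003.37.

£58003.37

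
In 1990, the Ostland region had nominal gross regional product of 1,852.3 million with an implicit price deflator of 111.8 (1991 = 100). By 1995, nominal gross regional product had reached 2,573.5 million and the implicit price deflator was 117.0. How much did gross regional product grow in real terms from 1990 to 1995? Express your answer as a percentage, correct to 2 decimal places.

Real gross regional product 1990 = 1852.3 / 1.118 = 1656.80.
Real gross regional product 1995 = 2573.5 / 1.170 = 2199.57.
Real growth = 2199.57 / 1656.80 − 1 = 0.3276.

32.76%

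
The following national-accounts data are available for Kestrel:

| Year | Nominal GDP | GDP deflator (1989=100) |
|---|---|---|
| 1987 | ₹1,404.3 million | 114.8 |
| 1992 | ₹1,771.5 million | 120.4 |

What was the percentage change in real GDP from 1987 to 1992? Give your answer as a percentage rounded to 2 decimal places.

Deflate each year: 1987 → 1404.3/1.148 = 1223.26; 1992 → 1771.5/1.204 = 1471.35.
So real GDP changed by 1471.35/1223.26 − 1 = 0.2028, i.e. 20.28%.

20.28%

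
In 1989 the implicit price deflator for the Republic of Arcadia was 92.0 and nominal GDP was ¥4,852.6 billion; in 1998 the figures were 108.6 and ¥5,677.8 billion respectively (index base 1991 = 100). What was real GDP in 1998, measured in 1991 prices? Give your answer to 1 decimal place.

¥5,228.2 billion

Real GDP = Nominal / (implicit price deflator/100) = 5677.8 / 1.086 = 5228.18.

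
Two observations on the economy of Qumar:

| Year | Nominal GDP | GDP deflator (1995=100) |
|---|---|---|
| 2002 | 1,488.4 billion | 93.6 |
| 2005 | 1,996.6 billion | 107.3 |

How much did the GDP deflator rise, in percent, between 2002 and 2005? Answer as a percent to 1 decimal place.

Price-level change = 107.3 / 93.6 − 1 = 0.1464.

14.6%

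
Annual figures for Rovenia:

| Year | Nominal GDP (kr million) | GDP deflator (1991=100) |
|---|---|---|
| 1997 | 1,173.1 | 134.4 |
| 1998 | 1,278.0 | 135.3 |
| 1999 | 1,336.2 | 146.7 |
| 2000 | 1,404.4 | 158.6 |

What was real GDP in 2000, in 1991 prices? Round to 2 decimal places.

kr 885.50 million

Real GDP 2000 = 1404.4 / 1.586 = 885.50.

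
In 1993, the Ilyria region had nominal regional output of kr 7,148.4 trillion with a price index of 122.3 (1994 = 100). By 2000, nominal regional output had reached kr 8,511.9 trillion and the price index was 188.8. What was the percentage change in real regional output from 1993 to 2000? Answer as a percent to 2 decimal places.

-22.87%

Real regional output 1993 = 7148.4 / 1.223 = 5844.97.
Real regional output 2000 = 8511.9 / 1.888 = 4508.42.
Real growth = 4508.42 / 5844.97 − 1 = -0.2287.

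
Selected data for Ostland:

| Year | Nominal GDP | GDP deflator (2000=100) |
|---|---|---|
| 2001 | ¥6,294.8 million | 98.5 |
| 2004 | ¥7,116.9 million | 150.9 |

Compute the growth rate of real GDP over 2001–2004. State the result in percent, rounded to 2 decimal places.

-26.20%

Deflate each year: 2001 → 6294.8/0.985 = 6390.66; 2004 → 7116.9/1.509 = 4716.30.
So real GDP changed by 4716.30/6390.66 − 1 = -0.2620, i.e. -26.20%.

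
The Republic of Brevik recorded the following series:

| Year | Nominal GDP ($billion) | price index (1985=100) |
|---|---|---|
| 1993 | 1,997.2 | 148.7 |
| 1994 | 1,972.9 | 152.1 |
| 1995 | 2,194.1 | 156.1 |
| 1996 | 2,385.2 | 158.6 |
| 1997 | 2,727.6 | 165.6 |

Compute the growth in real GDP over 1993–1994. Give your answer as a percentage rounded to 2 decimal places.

-3.42%

Real GDP 1993 = 1997.2/1.487 = 1343.11.
Real GDP 1994 = 1972.9/1.521 = 1297.11.
Change = 1297.11/1343.11 − 1 = -0.0342.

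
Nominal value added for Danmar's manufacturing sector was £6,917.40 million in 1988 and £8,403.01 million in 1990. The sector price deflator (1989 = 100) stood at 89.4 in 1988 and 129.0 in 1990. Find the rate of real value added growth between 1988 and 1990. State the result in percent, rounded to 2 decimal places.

Deflate each year: 1988 → 6917.40/0.894 = 7737.58; 1990 → 8403.01/1.290 = 6513.96.
So real value added changed by 6513.96/7737.58 − 1 = -0.1581, i.e. -15.81%.

-15.81%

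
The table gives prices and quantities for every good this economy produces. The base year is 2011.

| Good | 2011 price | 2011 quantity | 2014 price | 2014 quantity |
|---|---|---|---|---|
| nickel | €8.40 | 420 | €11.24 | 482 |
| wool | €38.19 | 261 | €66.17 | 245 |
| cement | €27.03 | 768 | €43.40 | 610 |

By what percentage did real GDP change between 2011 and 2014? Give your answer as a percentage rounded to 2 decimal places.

-12.73%

Real GDP 2011 = Nominal GDP 2011 = 8.40·420 + 38.19·261 + 27.03·768 = 34254.63.
Real GDP 2014 (at 2011 prices) = 8.40·482 + 38.19·245 + 27.03·610 = 29893.65.
Real growth = 29893.65/34254.63 − 1 = -0.1273.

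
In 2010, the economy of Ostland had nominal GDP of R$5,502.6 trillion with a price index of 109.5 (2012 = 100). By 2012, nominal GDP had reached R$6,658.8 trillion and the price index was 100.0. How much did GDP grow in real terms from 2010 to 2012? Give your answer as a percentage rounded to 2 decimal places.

32.51%

Real GDP 2010 = 5502.6 / 1.095 = 5025.21.
Real GDP 2012 = 6658.8 / 1.000 = 6658.80.
Real growth = 6658.80 / 5025.21 − 1 = 0.3251.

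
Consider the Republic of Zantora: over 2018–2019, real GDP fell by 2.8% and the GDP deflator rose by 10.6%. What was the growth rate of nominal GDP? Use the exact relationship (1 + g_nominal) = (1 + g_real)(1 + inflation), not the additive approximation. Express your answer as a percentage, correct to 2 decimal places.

7.50%

(1 + g_nom) = (1 + g_real)(1 + π) = 0.9720 × 1.1060 = 1.07503.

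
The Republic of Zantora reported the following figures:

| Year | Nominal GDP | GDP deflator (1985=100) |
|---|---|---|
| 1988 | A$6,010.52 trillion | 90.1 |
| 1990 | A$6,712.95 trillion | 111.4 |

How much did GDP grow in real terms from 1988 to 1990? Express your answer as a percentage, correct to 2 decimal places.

Deflate each year: 1988 → 6010.52/0.901 = 6670.94; 1990 → 6712.95/1.114 = 6025.99.
So real GDP changed by 6025.99/6670.94 − 1 = -0.0967, i.e. -9.67%.

-9.67%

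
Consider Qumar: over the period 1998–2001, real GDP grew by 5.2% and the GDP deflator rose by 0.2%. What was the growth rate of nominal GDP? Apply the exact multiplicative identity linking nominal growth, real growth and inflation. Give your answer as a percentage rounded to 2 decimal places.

(1 + g_nom) = (1 + g_real)(1 + π) = 1.0520 × 1.0020 = 1.05410.

5.41%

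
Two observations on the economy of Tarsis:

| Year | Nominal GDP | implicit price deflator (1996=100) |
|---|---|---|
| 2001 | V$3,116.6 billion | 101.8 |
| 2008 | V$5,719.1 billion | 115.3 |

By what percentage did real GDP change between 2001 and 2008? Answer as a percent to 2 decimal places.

Deflate each year: 2001 → 3116.6/1.018 = 3061.49; 2008 → 5719.1/1.153 = 4960.19.
So real GDP changed by 4960.19/3061.49 − 1 = 0.6202, i.e. 62.02%.

62.02%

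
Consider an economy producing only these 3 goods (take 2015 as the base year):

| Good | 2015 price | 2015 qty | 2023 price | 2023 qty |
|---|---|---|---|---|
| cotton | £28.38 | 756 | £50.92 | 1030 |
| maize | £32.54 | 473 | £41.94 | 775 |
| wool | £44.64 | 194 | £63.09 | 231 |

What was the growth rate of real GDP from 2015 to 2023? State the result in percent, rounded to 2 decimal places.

42.31%

Real GDP 2015 = Nominal GDP 2015 = 28.38·756 + 32.54·473 + 44.64·194 = 45506.86.
Real GDP 2023 (at 2015 prices) = 28.38·1030 + 32.54·775 + 44.64·231 = 64761.74.
Real growth = 64761.74/45506.86 − 1 = 0.4231.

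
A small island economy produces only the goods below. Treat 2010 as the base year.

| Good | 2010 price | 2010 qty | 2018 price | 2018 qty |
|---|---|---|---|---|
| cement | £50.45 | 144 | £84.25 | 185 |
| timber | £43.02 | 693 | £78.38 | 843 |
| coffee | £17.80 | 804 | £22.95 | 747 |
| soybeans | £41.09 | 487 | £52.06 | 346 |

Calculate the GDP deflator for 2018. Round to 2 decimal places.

159.78

Nominal GDP 2018 = 84.25·185 + 78.38·843 + 22.95·747 + 52.06·346 = 116817.00.
Real GDP 2018 (at 2010 prices) = 50.45·185 + 43.02·843 + 17.80·747 + 41.09·346 = 73112.85.
Deflator = Nominal/Real × 100 = 116817.00/73112.85 × 100 = 159.776.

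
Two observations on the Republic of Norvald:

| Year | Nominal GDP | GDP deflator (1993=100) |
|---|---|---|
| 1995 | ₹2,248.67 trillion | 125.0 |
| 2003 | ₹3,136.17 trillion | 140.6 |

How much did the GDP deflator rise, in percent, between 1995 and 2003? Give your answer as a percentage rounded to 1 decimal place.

Price-level change = 140.6 / 125.0 − 1 = 0.1248.

12.5%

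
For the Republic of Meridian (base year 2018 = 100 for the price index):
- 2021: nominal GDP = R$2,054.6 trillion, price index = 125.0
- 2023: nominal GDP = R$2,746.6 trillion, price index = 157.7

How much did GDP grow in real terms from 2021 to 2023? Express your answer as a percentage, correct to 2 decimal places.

5.96%

Real GDP 2021 = 2054.6 / 1.250 = 1643.68.
Real GDP 2023 = 2746.6 / 1.577 = 1741.66.
Real growth = 1741.66 / 1643.68 − 1 = 0.0596.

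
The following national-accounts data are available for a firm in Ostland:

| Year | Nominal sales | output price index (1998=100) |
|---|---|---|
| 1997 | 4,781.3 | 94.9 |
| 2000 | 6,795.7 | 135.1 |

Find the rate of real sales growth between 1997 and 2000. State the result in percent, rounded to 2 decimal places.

Deflate each year: 1997 → 4781.3/0.949 = 5038.25; 2000 → 6795.7/1.351 = 5030.13.
So real sales changed by 5030.13/5038.25 − 1 = -0.0016, i.e. -0.16%.

-0.16%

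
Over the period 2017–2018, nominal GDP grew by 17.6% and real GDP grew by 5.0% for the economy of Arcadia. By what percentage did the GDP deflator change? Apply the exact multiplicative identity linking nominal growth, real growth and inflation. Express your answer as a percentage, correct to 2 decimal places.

12.00%

(1 + g_nom) = (1 + g_real)(1 + π), so π = 1.1760 / 1.0500 − 1 = 0.12000.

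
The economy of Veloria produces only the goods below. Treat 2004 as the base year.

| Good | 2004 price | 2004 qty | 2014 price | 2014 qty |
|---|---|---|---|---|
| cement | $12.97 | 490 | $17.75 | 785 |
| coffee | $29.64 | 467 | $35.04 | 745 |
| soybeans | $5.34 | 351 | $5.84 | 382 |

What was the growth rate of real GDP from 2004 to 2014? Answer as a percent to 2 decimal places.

55.42%

Real GDP 2004 = Nominal GDP 2004 = 12.97·490 + 29.64·467 + 5.34·351 = 22071.52.
Real GDP 2014 (at 2004 prices) = 12.97·785 + 29.64·745 + 5.34·382 = 34303.13.
Real growth = 34303.13/22071.52 − 1 = 0.5542.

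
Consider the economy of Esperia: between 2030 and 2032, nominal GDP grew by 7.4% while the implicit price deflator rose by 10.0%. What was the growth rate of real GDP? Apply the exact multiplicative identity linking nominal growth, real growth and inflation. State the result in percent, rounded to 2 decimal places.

(1 + g_nom) = (1 + g_real)(1 + π), so g_real = 1.0740 / 1.1000 − 1 = -0.02364.

-2.36%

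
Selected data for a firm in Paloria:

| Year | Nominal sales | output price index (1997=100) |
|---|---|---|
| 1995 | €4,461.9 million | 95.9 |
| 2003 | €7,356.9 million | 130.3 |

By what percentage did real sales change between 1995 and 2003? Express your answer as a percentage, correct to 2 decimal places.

Deflate each year: 1995 → 4461.9/0.959 = 4652.66; 2003 → 7356.9/1.303 = 5646.12.
So real sales changed by 5646.12/4652.66 − 1 = 0.2135, i.e. 21.35%.

21.35%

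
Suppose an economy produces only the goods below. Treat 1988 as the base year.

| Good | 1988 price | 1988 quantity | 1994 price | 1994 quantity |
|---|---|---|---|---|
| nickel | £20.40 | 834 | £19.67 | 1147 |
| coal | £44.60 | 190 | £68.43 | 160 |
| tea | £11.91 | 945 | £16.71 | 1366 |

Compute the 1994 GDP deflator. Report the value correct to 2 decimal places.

120.37

Nominal GDP 1994 = 19.67·1147 + 68.43·160 + 16.71·1366 = 56336.15.
Real GDP 1994 (at 1988 prices) = 20.40·1147 + 44.60·160 + 11.91·1366 = 46803.86.
Deflator = Nominal/Real × 100 = 56336.15/46803.86 × 100 = 120.366.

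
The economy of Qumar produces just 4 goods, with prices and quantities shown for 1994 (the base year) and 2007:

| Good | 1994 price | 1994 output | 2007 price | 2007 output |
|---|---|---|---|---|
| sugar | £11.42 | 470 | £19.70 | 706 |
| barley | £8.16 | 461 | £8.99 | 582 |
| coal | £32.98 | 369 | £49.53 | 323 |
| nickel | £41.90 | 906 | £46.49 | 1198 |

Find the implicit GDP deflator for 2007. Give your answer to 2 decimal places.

Nominal GDP 2007 = 19.70·706 + 8.99·582 + 49.53·323 + 46.49·1198 = 90833.59.
Real GDP 2007 (at 1994 prices) = 11.42·706 + 8.16·582 + 32.98·323 + 41.90·1198 = 73660.38.
Deflator = Nominal/Real × 100 = 90833.59/73660.38 × 100 = 123.314.

123.31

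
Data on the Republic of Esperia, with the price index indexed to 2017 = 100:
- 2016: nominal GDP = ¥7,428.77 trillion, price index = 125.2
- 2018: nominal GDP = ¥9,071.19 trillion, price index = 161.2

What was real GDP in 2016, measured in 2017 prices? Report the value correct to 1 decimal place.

Real GDP = Nominal / (price index/100) = 7428.77 / 1.252 = 5933.52.

¥5,933.5 trillion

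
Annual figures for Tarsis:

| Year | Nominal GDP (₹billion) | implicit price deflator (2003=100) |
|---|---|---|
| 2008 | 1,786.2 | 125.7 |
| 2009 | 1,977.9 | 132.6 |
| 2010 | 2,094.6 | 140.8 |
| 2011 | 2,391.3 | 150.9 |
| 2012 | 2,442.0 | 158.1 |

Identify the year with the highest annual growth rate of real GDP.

2011

2009: real = 1977.9/1.326 = 1491.63; growth vs 2008 (1421.00) = 4.97%.
2010: real = 2094.6/1.408 = 1487.64; growth vs 2009 (1491.63) = -0.27%.
2011: real = 2391.3/1.509 = 1584.69; growth vs 2010 (1487.64) = 6.52%.
2012: real = 2442.0/1.581 = 1544.59; growth vs 2011 (1584.69) = -2.53%.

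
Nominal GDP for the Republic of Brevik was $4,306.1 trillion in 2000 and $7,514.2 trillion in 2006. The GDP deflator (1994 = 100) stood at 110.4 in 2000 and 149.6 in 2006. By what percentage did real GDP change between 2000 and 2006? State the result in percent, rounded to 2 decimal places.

28.78%

Deflate each year: 2000 → 4306.1/1.104 = 3900.45; 2006 → 7514.2/1.496 = 5022.86.
So real GDP changed by 5022.86/3900.45 − 1 = 0.2878, i.e. 28.78%.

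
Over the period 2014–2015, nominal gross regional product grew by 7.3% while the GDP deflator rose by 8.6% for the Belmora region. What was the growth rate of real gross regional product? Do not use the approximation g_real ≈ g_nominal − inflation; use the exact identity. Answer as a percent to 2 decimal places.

(1 + g_nom) = (1 + g_real)(1 + π), so g_real = 1.0730 / 1.0860 − 1 = -0.01197.

-1.20%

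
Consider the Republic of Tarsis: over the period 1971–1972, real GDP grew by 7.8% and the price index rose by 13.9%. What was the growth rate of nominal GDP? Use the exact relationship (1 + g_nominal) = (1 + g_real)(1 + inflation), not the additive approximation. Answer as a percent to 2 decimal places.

(1 + g_nom) = (1 + g_real)(1 + π) = 1.0780 × 1.1390 = 1.22784.

22.78%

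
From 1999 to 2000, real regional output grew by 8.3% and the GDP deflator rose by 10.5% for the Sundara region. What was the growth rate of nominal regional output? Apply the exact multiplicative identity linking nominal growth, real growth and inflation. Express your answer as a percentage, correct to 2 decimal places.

(1 + g_nom) = (1 + g_real)(1 + π) = 1.0830 × 1.1050 = 1.19672.

19.67%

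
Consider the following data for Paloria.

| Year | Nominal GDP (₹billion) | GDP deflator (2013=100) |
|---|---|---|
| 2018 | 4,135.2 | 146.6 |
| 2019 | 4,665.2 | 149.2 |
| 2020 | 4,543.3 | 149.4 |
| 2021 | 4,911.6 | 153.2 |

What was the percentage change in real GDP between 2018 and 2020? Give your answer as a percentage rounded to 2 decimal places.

Real GDP 2018 = 4135.2/1.466 = 2820.74.
Real GDP 2020 = 4543.3/1.494 = 3041.03.
Change = 3041.03/2820.74 − 1 = 0.0781.

7.81%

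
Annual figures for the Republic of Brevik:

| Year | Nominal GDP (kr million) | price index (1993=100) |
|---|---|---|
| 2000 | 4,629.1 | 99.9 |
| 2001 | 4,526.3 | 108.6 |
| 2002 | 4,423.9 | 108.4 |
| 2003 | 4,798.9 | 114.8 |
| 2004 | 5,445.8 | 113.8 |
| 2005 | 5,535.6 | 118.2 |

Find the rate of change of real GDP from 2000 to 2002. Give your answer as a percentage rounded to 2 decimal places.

Real GDP 2000 = 4629.1/0.999 = 4633.73.
Real GDP 2002 = 4423.9/1.084 = 4081.09.
Change = 4081.09/4633.73 − 1 = -0.1193.

-11.93%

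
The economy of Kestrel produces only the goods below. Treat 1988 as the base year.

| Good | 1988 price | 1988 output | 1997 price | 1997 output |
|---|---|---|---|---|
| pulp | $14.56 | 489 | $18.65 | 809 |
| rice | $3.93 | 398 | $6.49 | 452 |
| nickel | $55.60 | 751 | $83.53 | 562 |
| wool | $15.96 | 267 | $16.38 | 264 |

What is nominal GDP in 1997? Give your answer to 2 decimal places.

$69289.51

Nominal GDP 1997 = Σ (p_1997 × q_1997) = 18.65·809 + 6.49·452 + 83.53·562 + 16.38·264 = 69289.51.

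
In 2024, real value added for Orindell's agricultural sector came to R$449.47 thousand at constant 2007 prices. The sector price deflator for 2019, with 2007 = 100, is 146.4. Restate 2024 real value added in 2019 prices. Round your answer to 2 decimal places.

R$658.02 thousand

Real value added in 2019 prices = Real value added in 2007 prices × (P_2019/P_2007) = 449.47 × 1.464 = 658.02.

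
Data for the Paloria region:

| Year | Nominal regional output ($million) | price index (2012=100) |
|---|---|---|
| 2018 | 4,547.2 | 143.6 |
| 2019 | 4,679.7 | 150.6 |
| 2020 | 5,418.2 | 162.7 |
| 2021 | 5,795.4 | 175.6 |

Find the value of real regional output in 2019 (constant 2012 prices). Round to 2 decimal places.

Real regional output 2019 = 4679.7 / 1.506 = 3107.37.

$3,107.37 million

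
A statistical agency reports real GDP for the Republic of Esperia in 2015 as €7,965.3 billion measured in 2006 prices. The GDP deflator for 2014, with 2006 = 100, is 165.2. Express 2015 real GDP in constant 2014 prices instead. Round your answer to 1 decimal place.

€13,158.7 billion

Real GDP in 2014 prices = Real GDP in 2006 prices × (P_2014/P_2006) = 7965.3 × 1.652 = 13158.68.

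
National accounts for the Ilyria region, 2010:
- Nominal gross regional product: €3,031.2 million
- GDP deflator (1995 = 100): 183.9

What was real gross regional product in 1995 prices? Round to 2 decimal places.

Real gross regional product = Nominal / (GDP deflator/100) = 3031.2 / 1.839 = 1648.29.

€1,648.29 million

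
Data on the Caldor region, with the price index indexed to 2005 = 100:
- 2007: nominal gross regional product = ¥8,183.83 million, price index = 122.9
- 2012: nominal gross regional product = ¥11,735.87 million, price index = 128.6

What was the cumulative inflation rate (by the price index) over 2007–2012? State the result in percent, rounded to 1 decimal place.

4.6%

Price-level change = 128.6 / 122.9 − 1 = 0.0464.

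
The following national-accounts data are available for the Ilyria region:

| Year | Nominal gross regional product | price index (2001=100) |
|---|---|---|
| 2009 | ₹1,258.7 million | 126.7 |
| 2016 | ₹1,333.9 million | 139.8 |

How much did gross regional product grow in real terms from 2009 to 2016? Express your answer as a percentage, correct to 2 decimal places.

-3.96%

Real gross regional product 2009 = 1258.7 / 1.267 = 993.45.
Real gross regional product 2016 = 1333.9 / 1.398 = 954.15.
Real growth = 954.15 / 993.45 − 1 = -0.0396.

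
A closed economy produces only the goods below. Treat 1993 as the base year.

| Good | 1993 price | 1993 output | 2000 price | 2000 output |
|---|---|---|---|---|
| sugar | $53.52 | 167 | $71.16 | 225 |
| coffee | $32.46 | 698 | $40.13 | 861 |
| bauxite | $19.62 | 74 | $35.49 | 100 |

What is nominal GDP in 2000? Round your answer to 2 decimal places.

$54111.93

Nominal GDP 2000 = Σ (p_2000 × q_2000) = 71.16·225 + 40.13·861 + 35.49·100 = 54111.93.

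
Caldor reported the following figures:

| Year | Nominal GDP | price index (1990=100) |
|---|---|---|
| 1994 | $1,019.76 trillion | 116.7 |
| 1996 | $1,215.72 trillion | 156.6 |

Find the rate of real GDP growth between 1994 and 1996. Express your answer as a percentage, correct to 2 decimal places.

Deflate each year: 1994 → 1019.76/1.167 = 873.83; 1996 → 1215.72/1.566 = 776.32.
So real GDP changed by 776.32/873.83 − 1 = -0.1116, i.e. -11.16%.

-11.16%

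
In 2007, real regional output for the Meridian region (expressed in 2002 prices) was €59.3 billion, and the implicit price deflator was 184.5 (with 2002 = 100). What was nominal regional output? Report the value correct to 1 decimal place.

Nominal regional output = Real × (implicit price deflator/100) = 59.3 × 1.845 = 109.41.

€109.4 billion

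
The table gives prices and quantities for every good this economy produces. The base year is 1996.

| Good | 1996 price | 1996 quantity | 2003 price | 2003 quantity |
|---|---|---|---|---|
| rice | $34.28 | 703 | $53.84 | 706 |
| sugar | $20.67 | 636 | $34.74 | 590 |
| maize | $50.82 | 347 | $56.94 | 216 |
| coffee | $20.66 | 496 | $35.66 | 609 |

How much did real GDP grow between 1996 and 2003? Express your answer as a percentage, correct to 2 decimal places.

-7.94%

Real GDP 1996 = Nominal GDP 1996 = 34.28·703 + 20.67·636 + 50.82·347 + 20.66·496 = 65126.86.
Real GDP 2003 (at 1996 prices) = 34.28·706 + 20.67·590 + 50.82·216 + 20.66·609 = 59956.04.
Real growth = 59956.04/65126.86 − 1 = -0.0794.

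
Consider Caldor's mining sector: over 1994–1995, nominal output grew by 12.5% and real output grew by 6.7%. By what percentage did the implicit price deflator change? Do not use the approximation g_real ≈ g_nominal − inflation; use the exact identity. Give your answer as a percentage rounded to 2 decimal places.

(1 + g_nom) = (1 + g_real)(1 + π), so π = 1.1250 / 1.0670 − 1 = 0.05436.

5.44%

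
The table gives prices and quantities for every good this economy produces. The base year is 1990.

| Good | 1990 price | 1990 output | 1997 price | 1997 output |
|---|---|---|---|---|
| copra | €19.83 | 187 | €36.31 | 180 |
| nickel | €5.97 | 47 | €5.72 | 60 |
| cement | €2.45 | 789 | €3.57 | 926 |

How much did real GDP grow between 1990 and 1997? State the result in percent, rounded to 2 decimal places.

Real GDP 1990 = Nominal GDP 1990 = 19.83·187 + 5.97·47 + 2.45·789 = 5921.85.
Real GDP 1997 (at 1990 prices) = 19.83·180 + 5.97·60 + 2.45·926 = 6196.30.
Real growth = 6196.30/5921.85 − 1 = 0.0463.

4.63%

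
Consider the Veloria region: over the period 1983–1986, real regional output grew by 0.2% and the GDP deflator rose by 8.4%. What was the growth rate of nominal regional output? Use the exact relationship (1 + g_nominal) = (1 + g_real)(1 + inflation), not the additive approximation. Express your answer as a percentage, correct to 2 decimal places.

(1 + g_nom) = (1 + g_real)(1 + π) = 1.0020 × 1.0840 = 1.08617.

8.62%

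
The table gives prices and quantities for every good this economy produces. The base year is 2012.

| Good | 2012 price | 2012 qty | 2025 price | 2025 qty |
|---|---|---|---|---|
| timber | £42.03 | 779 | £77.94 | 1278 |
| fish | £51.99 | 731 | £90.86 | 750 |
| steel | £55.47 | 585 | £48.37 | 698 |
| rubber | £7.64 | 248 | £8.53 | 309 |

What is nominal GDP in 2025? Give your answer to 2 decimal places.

£204150.35

Nominal GDP 2025 = Σ (p_2025 × q_2025) = 77.94·1278 + 90.86·750 + 48.37·698 + 8.53·309 = 204150.35.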